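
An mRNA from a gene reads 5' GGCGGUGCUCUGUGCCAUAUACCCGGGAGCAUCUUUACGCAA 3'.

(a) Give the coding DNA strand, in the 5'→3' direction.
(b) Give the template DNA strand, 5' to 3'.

(a) The coding strand matches the mRNA with U→T.
(b) The template strand is the reverse complement of the coding strand.

(a) 5'-GGCGGTGCTCTGTGCCATATACCCGGGAGCATCTTTACGCAA-3'
(b) 5'-TTGCGTAAAGATGCTCCCGGGTATATGGCACAGAGCACCGCC-3'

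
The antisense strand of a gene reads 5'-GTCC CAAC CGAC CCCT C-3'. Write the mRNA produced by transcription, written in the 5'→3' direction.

5′-GAGGGGUCGGUUGGGAC-3′

RNA polymerase reads the template 3'→5' and synthesizes mRNA 5'→3' by base-pairing (A→U, T→A, G↔C). The complement of the template is CAGGGTTGGCTGGGGAG; antiparallel, so 5'→3' the coding strand is GAGGGGTCGGTTGGGAC. Replace T with U for the mRNA.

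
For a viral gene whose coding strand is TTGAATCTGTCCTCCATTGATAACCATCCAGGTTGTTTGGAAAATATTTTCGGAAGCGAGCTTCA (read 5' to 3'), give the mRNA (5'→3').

mRNA has the coding-strand sequence with U in place of T.

5'-UUGAAUCUGUCCUCCAUUGAUAACCAUCCAGGUUGUUUGGAAAAUAUUUUCGGAAGCGAGCUUCA-3'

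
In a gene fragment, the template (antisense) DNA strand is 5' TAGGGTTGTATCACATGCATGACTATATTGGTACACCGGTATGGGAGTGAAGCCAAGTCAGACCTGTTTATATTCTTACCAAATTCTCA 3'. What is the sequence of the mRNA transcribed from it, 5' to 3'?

5'-UGAGAAUUUGGUAAGAAUAUAAACAGGUCUGACUUGGCUUCACUCCCAUACCGGUGUACCAAUAUAGUCAUGCAUGUGAUACAACCCUA-3'

RNA polymerase reads the template 3'→5' and synthesizes mRNA 5'→3' by base-pairing (A→U, T→A, G↔C). The complement of the template is ATCCCAACATAGTGTACGTACTGATATAACCATGTGGCCATACCCTCACTTCGGTTCAGTCTGGACAAATATAAGAATGGTTTAAGAGT; antiparallel, so 5'→3' the coding strand is TGAGAATTTGGTAAGAATATAAACAGGTCTGACTTGGCTTCACTCCCATACCGGTGTACCAATATAGTCATGCATGTGATACAACCCTA. Replace T with U for the mRNA.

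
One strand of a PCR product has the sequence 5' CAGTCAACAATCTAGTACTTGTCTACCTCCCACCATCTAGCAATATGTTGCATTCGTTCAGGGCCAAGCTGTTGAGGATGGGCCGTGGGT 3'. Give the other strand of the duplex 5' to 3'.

Pairing A↔T and G↔C gives GTCAGTTGTTAGATCATGAACAGATGGAGGGTGGTAGATCGTTATACAACGTAAGCAAGTCCCGGTTCGACAACTCCTACCCGGCACCCA, running 3'→5'. Reverse for the 5'→3' convention.

5'-ACCCACGGCCCATCCTCAACAGCTTGGCCCTGAACGAATGCAACATATTGCTAGATGGTGGGAGGTAGACAAGTACTAGATTGTTGACTG-3'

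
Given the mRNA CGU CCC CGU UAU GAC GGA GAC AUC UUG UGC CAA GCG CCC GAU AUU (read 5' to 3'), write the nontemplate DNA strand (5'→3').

5′-CGTCCCCGTTATGACGGAGACATCTTGTGCCAAGCGCCCGATATT-3′

The coding DNA strand has the same 5'→3' sequence as the mRNA with U replaced by T.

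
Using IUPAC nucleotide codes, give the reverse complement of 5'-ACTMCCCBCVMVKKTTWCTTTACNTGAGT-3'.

5'-ACTCANGTAAAGWAAMMBKBGVGGGKAGT-3'

Standard pairs A↔T, G↔C; ambiguity codes pair M↔K, W↔W, B↔V, N↔N. Complement (TGAKGGGVGBKBMMAAWGAAATGNACTCA), then reverse for 5'→3'.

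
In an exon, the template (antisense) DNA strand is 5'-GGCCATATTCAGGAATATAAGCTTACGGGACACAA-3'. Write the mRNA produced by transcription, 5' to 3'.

5'-UUGUGUCCCGUAAGCUUAUAUUCCUGAAUAUGGCC-3'

The mRNA has the sequence of the coding strand (reverse complement of the template) with T→U. Reverse complement of GGCCATATTCAGGAATATAAGCTTACGGGACACAA is TTGTGTCCCGTAAGCTTATATTCCTGAATATGGCC; then T→U.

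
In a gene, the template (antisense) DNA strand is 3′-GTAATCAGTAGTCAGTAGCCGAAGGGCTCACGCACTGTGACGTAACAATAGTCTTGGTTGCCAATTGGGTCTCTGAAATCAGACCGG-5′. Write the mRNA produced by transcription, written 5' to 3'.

5'-CAUUAGUCAUCAGUCAUCGGCUUCCCGAGUGCGUGACACUGCAUUGUUAUCAGAACCAACGGUUAACCCAGAGACUUUAGUCUGGCC-3'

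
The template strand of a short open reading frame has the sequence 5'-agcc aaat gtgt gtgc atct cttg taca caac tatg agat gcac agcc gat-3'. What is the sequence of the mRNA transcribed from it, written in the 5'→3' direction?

RNA polymerase reads the template 3'→5' and synthesizes mRNA 5'→3' by base-pairing (A→U, T→A, G↔C). The complement of the template is TCGGTTTACACACACGTAGAGAACATGTGTTGATACTCTACGTGTCGGCTA; antiparallel, so 5'→3' the coding strand is ATCGGCTGTGCATCTCATAGTTGTGTACAAGAGATGCACACACATTTGGCT. Replace T with U for the mRNA.

5'-AUCGGCUGUGCAUCUCAUAGUUGUGUACAAGAGAUGCACACACAUUUGGCU-3'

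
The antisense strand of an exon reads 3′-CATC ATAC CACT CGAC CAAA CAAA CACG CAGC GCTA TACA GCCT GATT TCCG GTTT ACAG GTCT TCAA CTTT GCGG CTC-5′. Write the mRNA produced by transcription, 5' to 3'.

Reading the template 3'→5' as shown, RNA polymerase pairs each base (A→U, T→A, G↔C) to build mRNA 5'→3' directly.

5'-GUAGUAUGGUGAGCUGGUUUGUUUGUGCGUCGCGAUAUGUCGGACUAAAGGCCAAAUGUCCAGAAGUUGAAACGCCGAG-3'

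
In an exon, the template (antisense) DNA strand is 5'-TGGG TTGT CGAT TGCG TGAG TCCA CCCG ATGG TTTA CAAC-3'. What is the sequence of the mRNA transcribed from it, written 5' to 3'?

5'-GUUGUAAACCAUCGGGUGGACUCACGCAAUCGACAACCCA-3'

RNA polymerase reads the template 3'→5' and synthesizes mRNA 5'→3' by base-pairing (A→U, T→A, G↔C). The complement of the template is ACCCAACAGCTAACGCACTCAGGTGGGCTACCAAATGTTG; antiparallel, so 5'→3' the coding strand is GTTGTAAACCATCGGGTGGACTCACGCAATCGACAACCCA. Replace T with U for the mRNA.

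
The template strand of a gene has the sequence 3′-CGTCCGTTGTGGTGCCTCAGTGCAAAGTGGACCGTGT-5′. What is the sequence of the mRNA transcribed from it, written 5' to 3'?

Reading the template 3'→5' as shown, RNA polymerase pairs each base (A→U, T→A, G↔C) to build mRNA 5'→3' directly.

5′-GCAGGCAACACCACGGAGUCACGUUUCACCUGGCACA-3′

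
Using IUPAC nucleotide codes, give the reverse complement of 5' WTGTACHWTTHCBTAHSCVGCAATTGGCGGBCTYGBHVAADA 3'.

5'-THTTBDVCRAGVCCGCCAATTGCBGSDTAVGDAAWDGTACAW-3'

Standard pairs A↔T, G↔C; ambiguity codes pair Y↔R, W↔W, S↔S, B↔V, D↔H. Complement (WACATGDWAADGVATDSGBCGTTAACCGCCVGARCVDBTTHT), then reverse for 5'→3'.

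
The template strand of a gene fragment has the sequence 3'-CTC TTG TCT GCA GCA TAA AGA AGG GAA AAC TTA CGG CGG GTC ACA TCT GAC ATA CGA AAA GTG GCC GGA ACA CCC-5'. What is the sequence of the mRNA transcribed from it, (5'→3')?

Reading the template 3'→5' as shown, RNA polymerase pairs each base (A→U, T→A, G↔C) to build mRNA 5'→3' directly.

5'-GAGAACAGACGUCGUAUUUCUUCCCUUUUGAAUGCCGCCCAGUGUAGACUGUAUGCUUUUCACCGGCCUUGUGGG-3'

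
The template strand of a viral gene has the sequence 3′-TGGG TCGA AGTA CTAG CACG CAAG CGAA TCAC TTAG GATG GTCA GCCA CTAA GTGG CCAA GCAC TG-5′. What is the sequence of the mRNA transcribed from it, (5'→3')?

Reading the template 3'→5' as shown, RNA polymerase pairs each base (A→U, T→A, G↔C) to build mRNA 5'→3' directly.

5'-ACCCAGCUUCAUGAUCGUGCGUUCGCUUAGUGAAUCCUACCAGUCGGUGAUUCACCGGUUCGUGAC-3'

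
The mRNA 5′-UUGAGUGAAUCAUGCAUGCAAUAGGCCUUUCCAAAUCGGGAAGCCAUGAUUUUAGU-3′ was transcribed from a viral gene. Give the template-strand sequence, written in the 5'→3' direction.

5′-ACTAAAATCATGGCTTCCCGATTTGGAAAGGCCTATTGCATGCATGATTCACTCAA-3′

Replace U with T to get the coding DNA strand: TTGAGTGAATCATGCATGCAATAGGCCTTTCCAAATCGGGAAGCCATGATTTTAGT. The template strand is its reverse complement (complement AACTCACTTAGTACGTACGTTATCCGGAAAGGTTTAGCCCTTCGGTACTAAAATCA, then reverse).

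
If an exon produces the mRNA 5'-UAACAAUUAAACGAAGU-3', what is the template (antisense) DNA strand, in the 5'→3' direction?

5'-ACTTCGTTTAATTGTTA-3'

Replace U with T to get the coding DNA strand: TAACAATTAAACGAAGT. The template strand is its reverse complement (complement ATTGTTAATTTGCTTCA, then reverse).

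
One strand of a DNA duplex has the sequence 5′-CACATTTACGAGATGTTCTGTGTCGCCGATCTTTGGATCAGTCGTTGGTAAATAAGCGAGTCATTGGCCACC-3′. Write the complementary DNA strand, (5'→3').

Pairing A↔T and G↔C gives GTGTAAATGCTCTACAAGACACAGCGGCTAGAAACCTAGTCAGCAACCATTTATTCGCTCAGTAACCGGTGG, running 3'→5'. Reverse for the 5'→3' convention.

5′-GGTGGCCAATGACTCGCTTATTTACCAACGACTGATCCAAAGATCGGCGACACAGAACATCTCGTAAATGTG-3′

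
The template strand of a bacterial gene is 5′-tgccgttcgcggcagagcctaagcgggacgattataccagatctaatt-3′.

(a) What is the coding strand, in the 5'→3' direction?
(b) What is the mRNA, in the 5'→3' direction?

(a) The coding strand is the reverse complement of the template: complement ACGGCAAGCGCCGTCTCGGATTCGCCCTGCTAATATGGTCTAGATTAA, then reverse.
(b) mRNA has the coding-strand sequence with T→U.

(a) 5'-AATTAGATCTGGTATAATCGTCCCGCTTAGGCTCTGCCGCGAACGGCA-3'
(b) 5'-AAUUAGAUCUGGUAUAAUCGUCCCGCUUAGGCUCUGCCGCGAACGGCA-3'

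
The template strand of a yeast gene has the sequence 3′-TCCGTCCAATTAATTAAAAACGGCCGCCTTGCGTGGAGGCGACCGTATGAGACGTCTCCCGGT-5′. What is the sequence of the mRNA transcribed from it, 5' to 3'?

5′-AGGCAGGUUAAUUAAUUUUUGCCGGCGGAACGCACCUCCGCUGGCAUACUCUGCAGAGGGCCA-3′

Reading the template 3'→5' as shown, RNA polymerase pairs each base (A→U, T→A, G↔C) to build mRNA 5'→3' directly.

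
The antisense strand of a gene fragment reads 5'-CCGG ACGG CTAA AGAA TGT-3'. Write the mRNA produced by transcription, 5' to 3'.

The mRNA has the sequence of the coding strand (reverse complement of the template) with T→U. Reverse complement of CCGGACGGCTAAAGAATGT is ACATTCTTTAGCCGTCCGG; then T→U.

5'-ACAUUCUUUAGCCGUCCGG-3'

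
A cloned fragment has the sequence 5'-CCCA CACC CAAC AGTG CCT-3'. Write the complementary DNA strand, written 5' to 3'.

5'-AGGCACTGTTGGGTGTGGG-3'

The complement of CCCACACCCAACAGTGCCT is GGGTGTGGGTTGTCACGGA (A↔T, G↔C). DNA strands are antiparallel, so the complementary strand runs 3'→5'; reversing gives the 5'→3' form.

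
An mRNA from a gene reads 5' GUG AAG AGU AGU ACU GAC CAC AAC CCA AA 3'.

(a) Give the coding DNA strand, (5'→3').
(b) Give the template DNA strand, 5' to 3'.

(a) 5'-GTGAAGAGTAGTACTGACCACAACCCAAA-3'
(b) 5'-TTTGGGTTGTGGTCAGTACTACTCTTCAC-3'

(a) The coding strand matches the mRNA with U→T.
(b) The template strand is the reverse complement of the coding strand.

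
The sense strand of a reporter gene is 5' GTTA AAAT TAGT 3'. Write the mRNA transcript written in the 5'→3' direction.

5'-GUUAAAAUUAGU-3'

mRNA has the coding-strand sequence with U in place of T.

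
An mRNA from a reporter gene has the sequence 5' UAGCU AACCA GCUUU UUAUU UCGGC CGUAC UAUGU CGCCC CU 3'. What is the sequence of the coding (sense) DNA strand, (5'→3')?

5'-TAGCTAACCAGCTTTTTATTTCGGCCGTACTATGTCGCCCCT-3'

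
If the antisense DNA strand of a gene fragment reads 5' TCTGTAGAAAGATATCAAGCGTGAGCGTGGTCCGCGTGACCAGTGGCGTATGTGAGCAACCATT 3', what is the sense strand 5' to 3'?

The coding strand is complementary and antiparallel to the template: take the complement (A↔T, G↔C) and reverse.

5'-AATGGTTGCTCACATACGCCACTGGTCACGCGGACCACGCTCACGCTTGATATCTTTCTACAGA-3'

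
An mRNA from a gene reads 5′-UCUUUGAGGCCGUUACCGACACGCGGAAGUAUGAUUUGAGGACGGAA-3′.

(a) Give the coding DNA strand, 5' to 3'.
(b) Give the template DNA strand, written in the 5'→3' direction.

(a) The coding strand matches the mRNA with U→T.
(b) The template strand is the reverse complement of the coding strand.

(a) 5'-TCTTTGAGGCCGTTACCGACACGCGGAAGTATGATTTGAGGACGGAA-3'
(b) 5'-TTCCGTCCTCAAATCATACTTCCGCGTGTCGGTAACGGCCTCAAAGA-3'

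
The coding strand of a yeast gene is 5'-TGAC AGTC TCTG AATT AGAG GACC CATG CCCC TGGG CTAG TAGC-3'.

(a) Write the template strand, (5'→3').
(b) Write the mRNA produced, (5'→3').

(a) The template strand is the reverse complement of the coding strand: complement ACTGTCAGAGACTTAATCTCCTGGGTACGGGGACCCGATCATCG, then reverse.
(b) mRNA matches the coding strand with T→U.

(a) 5'-GCTACTAGCCCAGGGGCATGGGTCCTCTAATTCAGAGACTGTCA-3'
(b) 5'-UGACAGUCUCUGAAUUAGAGGACCCAUGCCCCUGGGCUAGUAGC-3'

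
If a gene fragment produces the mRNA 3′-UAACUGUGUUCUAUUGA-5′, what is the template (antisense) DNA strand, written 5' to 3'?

Written 5'→3' the mRNA is AGUUAUCUUGUGUCAAU, so the coding DNA strand is AGTTATCTTGTGTCAAT. The template is its reverse complement.

5'-ATTGACACAAGATAACT-3'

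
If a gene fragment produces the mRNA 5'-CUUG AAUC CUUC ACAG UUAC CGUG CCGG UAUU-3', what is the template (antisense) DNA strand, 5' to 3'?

Replace U with T to get the coding DNA strand: CTTGAATCCTTCACAGTTACCGTGCCGGTATT. The template strand is its reverse complement (complement GAACTTAGGAAGTGTCAATGGCACGGCCATAA, then reverse).

5'-AATACCGGCACGGTAACTGTGAAGGATTCAAG-3'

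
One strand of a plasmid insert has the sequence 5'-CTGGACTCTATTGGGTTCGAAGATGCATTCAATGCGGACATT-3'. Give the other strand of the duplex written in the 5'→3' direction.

The complement of CTGGACTCTATTGGGTTCGAAGATGCATTCAATGCGGACATT is GACCTGAGATAACCCAAGCTTCTACGTAAGTTACGCCTGTAA (A↔T, G↔C). DNA strands are antiparallel, so the complementary strand runs 3'→5'; reversing gives the 5'→3' form.

5′-AATGTCCGCATTGAATGCATCTTCGAACCCAATAGAGTCCAG-3′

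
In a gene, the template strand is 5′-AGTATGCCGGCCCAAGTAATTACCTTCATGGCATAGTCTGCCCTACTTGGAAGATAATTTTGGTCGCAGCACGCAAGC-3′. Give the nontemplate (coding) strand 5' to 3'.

5'-GCTTGCGTGCTGCGACCAAAATTATCTTCCAAGTAGGGCAGACTATGCCATGAAGGTAATTACTTGGGCCGGCATACT-3'

The coding strand is complementary and antiparallel to the template: take the complement (A↔T, G↔C) and reverse.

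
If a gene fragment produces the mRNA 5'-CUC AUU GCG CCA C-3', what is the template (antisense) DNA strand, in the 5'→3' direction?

5'-GTGGCGCAATGAG-3'

Replace U with T to get the coding DNA strand: CTCATTGCGCCAC. The template strand is its reverse complement (complement GAGTAACGCGGTG, then reverse).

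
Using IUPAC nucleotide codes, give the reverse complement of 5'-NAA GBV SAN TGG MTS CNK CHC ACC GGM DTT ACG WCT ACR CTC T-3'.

Standard pairs A↔T, G↔C; ambiguity codes pair R↔Y, M↔K, W↔W, S↔S, B↔V, D↔H, N↔N. Complement (NTTCVBSTNACCKASGNMGDGTGGCCKHAATGCWGATGYGAGA), then reverse for 5'→3'.

5'-AGAGYGTAGWCGTAAHKCCGGTGDGMNGSAKCCANTSBVCTTN-3'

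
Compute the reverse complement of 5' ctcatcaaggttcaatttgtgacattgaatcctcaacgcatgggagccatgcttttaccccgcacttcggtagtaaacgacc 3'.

Complement each base (A↔T, G↔C): GAGTAGTTCCAAGTTAAACACTGTAACTTAGGAGTTGCGTACCCTCGGTACGAAAATGGGGCGTGAAGCCATCATTTGCTGG. Then reverse.

5′-GGTCGTTTACTACCGAAGTGCGGGGTAAAAGCATGGCTCCCATGCGTTGAGGATTCAATGTCACAAATTGAACCTTGATGAG-3′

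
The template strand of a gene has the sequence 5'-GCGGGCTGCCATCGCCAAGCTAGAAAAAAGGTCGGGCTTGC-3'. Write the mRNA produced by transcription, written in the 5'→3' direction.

RNA polymerase reads the template 3'→5' and synthesizes mRNA 5'→3' by base-pairing (A→U, T→A, G↔C). The complement of the template is CGCCCGACGGTAGCGGTTCGATCTTTTTTCCAGCCCGAACG; antiparallel, so 5'→3' the coding strand is GCAAGCCCGACCTTTTTTCTAGCTTGGCGATGGCAGCCCGC. Replace T with U for the mRNA.

5'-GCAAGCCCGACCUUUUUUCUAGCUUGGCGAUGGCAGCCCGC-3'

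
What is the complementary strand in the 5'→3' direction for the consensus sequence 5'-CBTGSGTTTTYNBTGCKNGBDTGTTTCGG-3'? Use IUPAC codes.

Standard pairs A↔T, G↔C; ambiguity codes pair Y↔R, K↔M, S↔S, B↔V, D↔H, N↔N. Complement (GVACSCAAAARNVACGMNCVHACAAAGCC), then reverse for 5'→3'.

5'-CCGAAACAHVCNMGCAVNRAAAACSCAVG-3'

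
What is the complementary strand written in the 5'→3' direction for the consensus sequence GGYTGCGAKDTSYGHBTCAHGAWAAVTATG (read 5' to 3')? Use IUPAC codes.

Standard pairs A↔T, G↔C; ambiguity codes pair Y↔R, K↔M, W↔W, S↔S, B↔V, D↔H. Complement (CCRACGCTMHASRCDVAGTDCTWTTBATAC), then reverse for 5'→3'.

5′-CATABTTWTCDTGAVDCRSAHMTCGCARCC-3′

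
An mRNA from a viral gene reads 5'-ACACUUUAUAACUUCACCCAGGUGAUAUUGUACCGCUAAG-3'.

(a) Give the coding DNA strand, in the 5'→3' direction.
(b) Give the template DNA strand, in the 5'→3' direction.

(a) The coding strand matches the mRNA with U→T.
(b) The template strand is the reverse complement of the coding strand.

(a) 5'-ACACTTTATAACTTCACCCAGGTGATATTGTACCGCTAAG-3'
(b) 5'-CTTAGCGGTACAATATCACCTGGGTGAAGTTATAAAGTGT-3'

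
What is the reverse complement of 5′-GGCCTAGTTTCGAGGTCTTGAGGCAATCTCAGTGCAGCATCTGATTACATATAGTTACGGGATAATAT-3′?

5′-ATATTATCCCGTAACTATATGTAATCAGATGCTGCACTGAGATTGCCTCAAGACCTCGAAACTAGGCC-3′

Complement each base (A↔T, G↔C): CCGGATCAAAGCTCCAGAACTCCGTTAGAGTCACGTCGTAGACTAATGTATATCAATGCCCTATTATA. Then reverse.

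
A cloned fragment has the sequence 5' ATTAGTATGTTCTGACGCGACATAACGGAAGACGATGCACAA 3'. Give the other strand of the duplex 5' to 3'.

5'-TTGTGCATCGTCTTCCGTTATGTCGCGTCAGAACATACTAAT-3'

Pairing A↔T and G↔C gives TAATCATACAAGACTGCGCTGTATTGCCTTCTGCTACGTGTT, running 3'→5'. Reverse for the 5'→3' convention.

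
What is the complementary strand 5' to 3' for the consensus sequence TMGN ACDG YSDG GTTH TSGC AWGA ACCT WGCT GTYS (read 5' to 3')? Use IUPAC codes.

Standard pairs A↔T, G↔C; ambiguity codes pair Y↔R, M↔K, W↔W, S↔S, D↔H, N↔N. Complement (AKCNTGHCRSHCCAADASCGTWCTTGGAWCGACARS), then reverse for 5'→3'.

5'-SRACAGCWAGGTTCWTGCSADAACCHSRCHGTNCKA-3'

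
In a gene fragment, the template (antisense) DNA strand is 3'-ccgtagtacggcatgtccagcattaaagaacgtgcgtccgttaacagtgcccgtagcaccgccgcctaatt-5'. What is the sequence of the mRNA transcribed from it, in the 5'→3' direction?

5'-GGCAUCAUGCCGUACAGGUCGUAAUUUCUUGCACGCAGGCAAUUGUCACGGGCAUCGUGGCGGCGGAUUAA-3'

Reading the template 3'→5' as shown, RNA polymerase pairs each base (A→U, T→A, G↔C) to build mRNA 5'→3' directly.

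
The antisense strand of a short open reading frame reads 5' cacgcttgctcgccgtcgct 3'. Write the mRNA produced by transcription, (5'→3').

5'-AGCGACGGCGAGCAAGCGUG-3'

RNA polymerase reads the template 3'→5' and synthesizes mRNA 5'→3' by base-pairing (A→U, T→A, G↔C). The complement of the template is GTGCGAACGAGCGGCAGCGA; antiparallel, so 5'→3' the coding strand is AGCGACGGCGAGCAAGCGTG. Replace T with U for the mRNA.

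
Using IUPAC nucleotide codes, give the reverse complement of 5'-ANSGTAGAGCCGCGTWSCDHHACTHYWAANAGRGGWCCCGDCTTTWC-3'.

Standard pairs A↔T, G↔C; ambiguity codes pair R↔Y, W↔W, S↔S, D↔H, N↔N. Complement (TNSCATCTCGGCGCAWSGHDDTGADRWTTNTCYCCWGGGCHGAAAWG), then reverse for 5'→3'.

5'-GWAAAGHCGGGWCCYCTNTTWRDAGTDDHGSWACGCGGCTCTACSNT-3'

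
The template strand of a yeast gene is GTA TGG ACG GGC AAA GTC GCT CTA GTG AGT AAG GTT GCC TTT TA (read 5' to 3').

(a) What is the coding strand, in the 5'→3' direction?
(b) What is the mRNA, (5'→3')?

(a) 5'-TAAAAGGCAACCTTACTCACTAGAGCGACTTTGCCCGTCCATAC-3'
(b) 5'-UAAAAGGCAACCUUACUCACUAGAGCGACUUUGCCCGUCCAUAC-3'

(a) The coding strand is the reverse complement of the template: complement CATACCTGCCCGTTTCAGCGAGATCACTCATTCCAACGGAAAAT, then reverse.
(b) mRNA has the coding-strand sequence with T→U.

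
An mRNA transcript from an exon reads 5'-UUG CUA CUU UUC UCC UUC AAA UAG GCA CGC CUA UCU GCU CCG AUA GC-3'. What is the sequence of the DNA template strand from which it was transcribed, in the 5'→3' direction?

5'-GCTATCGGAGCAGATAGGCGTGCCTATTTGAAGGAGAAAAGTAGCAA-3'

Replace U with T to get the coding DNA strand: TTGCTACTTTTCTCCTTCAAATAGGCACGCCTATCTGCTCCGATAGC. The template strand is its reverse complement (complement AACGATGAAAAGAGGAAGTTTATCCGTGCGGATAGACGAGGCTATCG, then reverse).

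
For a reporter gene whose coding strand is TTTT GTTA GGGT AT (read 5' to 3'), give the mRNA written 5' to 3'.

mRNA has the coding-strand sequence with U in place of T.

5'-UUUUGUUAGGGUAU-3'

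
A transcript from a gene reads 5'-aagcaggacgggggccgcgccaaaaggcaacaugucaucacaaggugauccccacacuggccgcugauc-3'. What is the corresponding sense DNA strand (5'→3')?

5′-AAGCAGGACGGGGGCCGCGCCAAAAGGCAACATGTCATCACAAGGTGATCCCCACACTGGCCGCTGATC-3′

The coding DNA strand has the same 5'→3' sequence as the mRNA with U replaced by T.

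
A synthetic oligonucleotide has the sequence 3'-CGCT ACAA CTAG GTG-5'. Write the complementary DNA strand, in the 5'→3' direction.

The strand is given 3'→5', so its complement runs 5'→3' in the same left-to-right order: pair each base A↔T, G↔C.

5'-GCGATGTTGATCCAC-3'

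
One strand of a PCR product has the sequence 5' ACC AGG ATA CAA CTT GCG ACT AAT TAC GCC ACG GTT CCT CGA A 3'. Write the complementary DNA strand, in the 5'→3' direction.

The complement of ACCAGGATACAACTTGCGACTAATTACGCCACGGTTCCTCGAA is TGGTCCTATGTTGAACGCTGATTAATGCGGTGCCAAGGAGCTT (A↔T, G↔C). DNA strands are antiparallel, so the complementary strand runs 3'→5'; reversing gives the 5'→3' form.

5'-TTCGAGGAACCGTGGCGTAATTAGTCGCAAGTTGTATCCTGGT-3'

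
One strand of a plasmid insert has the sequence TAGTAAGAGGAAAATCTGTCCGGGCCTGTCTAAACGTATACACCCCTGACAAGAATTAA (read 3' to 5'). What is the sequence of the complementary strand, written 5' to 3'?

The strand is given 3'→5', so its complement runs 5'→3' in the same left-to-right order: pair each base A↔T, G↔C.

5'-ATCATTCTCCTTTTAGACAGGCCCGGACAGATTTGCATATGTGGGGACTGTTCTTAATT-3'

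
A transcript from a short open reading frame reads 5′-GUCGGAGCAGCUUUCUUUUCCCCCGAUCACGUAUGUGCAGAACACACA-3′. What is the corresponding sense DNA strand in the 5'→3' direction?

5'-GTCGGAGCAGCTTTCTTTTCCCCCGATCACGTATGTGCAGAACACACA-3'

The coding DNA strand has the same 5'→3' sequence as the mRNA with U replaced by T.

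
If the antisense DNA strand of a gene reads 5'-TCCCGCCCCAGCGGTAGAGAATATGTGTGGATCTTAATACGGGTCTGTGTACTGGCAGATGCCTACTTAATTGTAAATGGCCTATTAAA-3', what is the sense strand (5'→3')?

The coding strand is complementary and antiparallel to the template: take the complement (A↔T, G↔C) and reverse.

5′-TTTAATAGGCCATTTACAATTAAGTAGGCATCTGCCAGTACACAGACCCGTATTAAGATCCACACATATTCTCTACCGCTGGGGCGGGA-3′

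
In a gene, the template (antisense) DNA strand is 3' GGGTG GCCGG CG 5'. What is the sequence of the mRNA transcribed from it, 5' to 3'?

5′-CCCACCGGCCGC-3′

Reading the template 3'→5' as shown, RNA polymerase pairs each base (A→U, T→A, G↔C) to build mRNA 5'→3' directly.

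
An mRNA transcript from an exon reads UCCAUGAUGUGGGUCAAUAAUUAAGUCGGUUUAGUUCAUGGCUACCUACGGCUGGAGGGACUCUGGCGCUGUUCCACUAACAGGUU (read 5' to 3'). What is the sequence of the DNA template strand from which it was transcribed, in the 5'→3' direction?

Replace U with T to get the coding DNA strand: TCCATGATGTGGGTCAATAATTAAGTCGGTTTAGTTCATGGCTACCTACGGCTGGAGGGACTCTGGCGCTGTTCCACTAACAGGTT. The template strand is its reverse complement (complement AGGTACTACACCCAGTTATTAATTCAGCCAAATCAAGTACCGATGGATGCCGACCTCCCTGAGACCGCGACAAGGTGATTGTCCAA, then reverse).

5'-AACCTGTTAGTGGAACAGCGCCAGAGTCCCTCCAGCCGTAGGTAGCCATGAACTAAACCGACTTAATTATTGACCCACATCATGGA-3'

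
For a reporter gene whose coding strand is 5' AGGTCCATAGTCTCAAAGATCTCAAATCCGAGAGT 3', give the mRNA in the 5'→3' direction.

5′-AGGUCCAUAGUCUCAAAGAUCUCAAAUCCGAGAGU-3′

The mRNA is synthesized from the template strand, so it matches the coding strand with T replaced by U.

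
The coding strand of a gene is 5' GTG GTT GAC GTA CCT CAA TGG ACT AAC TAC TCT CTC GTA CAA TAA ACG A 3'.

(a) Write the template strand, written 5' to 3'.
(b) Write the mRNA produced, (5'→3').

(a) The template strand is the reverse complement of the coding strand: complement CACCAACTGCATGGAGTTACCTGATTGATGAGAGAGCATGTTATTTGCT, then reverse.
(b) mRNA matches the coding strand with T→U.

(a) 5'-TCGTTTATTGTACGAGAGAGTAGTTAGTCCATTGAGGTACGTCAACCAC-3'
(b) 5'-GUGGUUGACGUACCUCAAUGGACUAACUACUCUCUCGUACAAUAAACGA-3'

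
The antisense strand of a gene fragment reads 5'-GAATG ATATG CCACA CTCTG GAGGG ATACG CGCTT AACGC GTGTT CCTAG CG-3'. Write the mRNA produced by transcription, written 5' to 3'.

RNA polymerase reads the template 3'→5' and synthesizes mRNA 5'→3' by base-pairing (A→U, T→A, G↔C). The complement of the template is CTTACTATACGGTGTGAGACCTCCCTATGCGCGAATTGCGCACAAGGATCGC; antiparallel, so 5'→3' the coding strand is CGCTAGGAACACGCGTTAAGCGCGTATCCCTCCAGAGTGTGGCATATCATTC. Replace T with U for the mRNA.

5'-CGCUAGGAACACGCGUUAAGCGCGUAUCCCUCCAGAGUGUGGCAUAUCAUUC-3'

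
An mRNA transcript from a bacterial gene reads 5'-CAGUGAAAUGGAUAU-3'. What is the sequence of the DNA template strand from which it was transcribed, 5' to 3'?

5'-ATATCCATTTCACTG-3'

Replace U with T to get the coding DNA strand: CAGTGAAATGGATAT. The template strand is its reverse complement (complement GTCACTTTACCTATA, then reverse).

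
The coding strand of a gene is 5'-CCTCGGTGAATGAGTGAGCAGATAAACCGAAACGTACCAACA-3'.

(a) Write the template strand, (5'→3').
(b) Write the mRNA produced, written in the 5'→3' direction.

(a) 5′-TGTTGGTACGTTTCGGTTTATCTGCTCACTCATTCACCGAGG-3′
(b) 5′-CCUCGGUGAAUGAGUGAGCAGAUAAACCGAAACGUACCAACA-3′

(a) The template strand is the reverse complement of the coding strand: complement GGAGCCACTTACTCACTCGTCTATTTGGCTTTGCATGGTTGT, then reverse.
(b) mRNA matches the coding strand with T→U.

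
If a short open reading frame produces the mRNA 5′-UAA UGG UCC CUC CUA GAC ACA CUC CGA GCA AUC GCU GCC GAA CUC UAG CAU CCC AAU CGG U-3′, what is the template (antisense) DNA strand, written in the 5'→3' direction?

5′-ACCGATTGGGATGCTAGAGTTCGGCAGCGATTGCTCGGAGTGTGTCTAGGAGGGACCATTA-3′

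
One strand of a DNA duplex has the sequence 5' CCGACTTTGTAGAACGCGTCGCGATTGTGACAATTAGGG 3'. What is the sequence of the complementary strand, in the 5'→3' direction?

5'-CCCTAATTGTCACAATCGCGACGCGTTCTACAAAGTCGG-3'

Pairing A↔T and G↔C gives GGCTGAAACATCTTGCGCAGCGCTAACACTGTTAATCCC, running 3'→5'. Reverse for the 5'→3' convention.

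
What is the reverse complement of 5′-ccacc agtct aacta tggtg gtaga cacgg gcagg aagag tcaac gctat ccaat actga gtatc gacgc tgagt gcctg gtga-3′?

Complement each base (A↔T, G↔C): GGTGGTCAGATTGATACCACCATCTGTGCCCGTCCTTCTCAGTTGCGATAGGTTATGACTCATAGCTGCGACTCACGGACCACT. Then reverse.

5′-TCACCAGGCACTCAGCGTCGATACTCAGTATTGGATAGCGTTGACTCTTCCTGCCCGTGTCTACCACCATAGTTAGACTGGTGG-3′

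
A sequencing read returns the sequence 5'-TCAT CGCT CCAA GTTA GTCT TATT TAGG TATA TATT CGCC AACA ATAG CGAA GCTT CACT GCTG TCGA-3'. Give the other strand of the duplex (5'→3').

5'-TCGACAGCAGTGAAGCTTCGCTATTGTTGGCGAATATATACCTAAATAAGACTAACTTGGAGCGATGA-3'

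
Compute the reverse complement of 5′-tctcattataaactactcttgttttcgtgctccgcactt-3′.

5'-AAGTGCGGAGCACGAAAACAAGAGTAGTTTATAATGAGA-3'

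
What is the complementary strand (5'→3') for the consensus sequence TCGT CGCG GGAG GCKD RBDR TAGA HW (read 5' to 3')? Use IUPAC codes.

5′-WDTCTAYHVYHMGCCTCCCGCGACGA-3′

Standard pairs A↔T, G↔C; ambiguity codes pair R↔Y, K↔M, W↔W, B↔V, D↔H. Complement (AGCAGCGCCCTCCGMHYVHYATCTDW), then reverse for 5'→3'.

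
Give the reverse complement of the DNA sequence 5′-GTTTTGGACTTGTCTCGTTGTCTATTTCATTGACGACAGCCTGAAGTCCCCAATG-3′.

Reading the sequence 3'→5' and pairing each base (A↔T, G↔C) gives the reverse complement directly.

5'-CATTGGGGACTTCAGGCTGTCGTCAATGAAATAGACAACGAGACAAGTCCAAAAC-3'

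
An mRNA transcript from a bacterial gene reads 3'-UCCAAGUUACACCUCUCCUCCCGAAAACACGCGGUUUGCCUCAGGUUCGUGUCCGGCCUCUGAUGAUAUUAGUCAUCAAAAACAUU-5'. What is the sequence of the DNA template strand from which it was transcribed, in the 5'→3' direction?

Written 5'→3' the mRNA is UUACAAAAACUACUGAUUAUAGUAGUCUCCGGCCUGUGCUUGGACUCCGUUUGGCGCACAAAAGCCCUCCUCUCCACAUUGAACCU, so the coding DNA strand is TTACAAAAACTACTGATTATAGTAGTCTCCGGCCTGTGCTTGGACTCCGTTTGGCGCACAAAAGCCCTCCTCTCCACATTGAACCT. The template is its reverse complement.

5'-AGGTTCAATGTGGAGAGGAGGGCTTTTGTGCGCCAAACGGAGTCCAAGCACAGGCCGGAGACTACTATAATCAGTAGTTTTTGTAA-3'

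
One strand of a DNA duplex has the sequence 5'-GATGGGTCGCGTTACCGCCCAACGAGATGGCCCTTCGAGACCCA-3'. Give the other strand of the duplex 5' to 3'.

5'-TGGGTCTCGAAGGGCCATCTCGTTGGGCGGTAACGCGACCCATC-3'

Pairing A↔T and G↔C gives CTACCCAGCGCAATGGCGGGTTGCTCTACCGGGAAGCTCTGGGT, running 3'→5'. Reverse for the 5'→3' convention.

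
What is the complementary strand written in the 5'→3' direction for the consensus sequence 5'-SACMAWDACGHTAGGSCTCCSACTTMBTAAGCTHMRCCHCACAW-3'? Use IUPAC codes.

5'-WTGTGDGGYKDAGCTTAVKAAGTSGGAGSCCTADCGTHWTKGTS-3'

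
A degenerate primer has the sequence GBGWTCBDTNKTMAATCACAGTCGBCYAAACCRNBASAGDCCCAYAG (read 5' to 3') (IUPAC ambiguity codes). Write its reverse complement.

5'-CTRTGGGHCTSTVNYGGTTTRGVCGACTGTGATTKAMNAHVGAWCVC-3'

Standard pairs A↔T, G↔C; ambiguity codes pair R↔Y, M↔K, W↔W, S↔S, B↔V, D↔H, N↔N. Complement (CVCWAGVHANMAKTTAGTGTCAGCVGRTTTGGYNVTSTCHGGGTRTC), then reverse for 5'→3'.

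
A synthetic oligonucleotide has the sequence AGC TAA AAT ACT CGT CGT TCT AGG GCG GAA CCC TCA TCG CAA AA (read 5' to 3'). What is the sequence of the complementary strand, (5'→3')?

5'-TTTTGCGATGAGGGTTCCGCCCTAGAACGACGAGTATTTTAGCT-3'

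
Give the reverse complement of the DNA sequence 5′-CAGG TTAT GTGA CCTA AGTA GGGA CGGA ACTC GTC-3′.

5'-GACGAGTTCCGTCCCTACTTAGGTCACATAACCTG-3'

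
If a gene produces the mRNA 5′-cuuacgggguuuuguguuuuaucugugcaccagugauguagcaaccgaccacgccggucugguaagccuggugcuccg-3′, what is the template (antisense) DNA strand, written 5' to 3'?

Replace U with T to get the coding DNA strand: CTTACGGGGTTTTGTGTTTTATCTGTGCACCAGTGATGTAGCAACCGACCACGCCGGTCTGGTAAGCCTGGTGCTCCG. The template strand is its reverse complement (complement GAATGCCCCAAAACACAAAATAGACACGTGGTCACTACATCGTTGGCTGGTGCGGCCAGACCATTCGGACCACGAGGC, then reverse).

5'-CGGAGCACCAGGCTTACCAGACCGGCGTGGTCGGTTGCTACATCACTGGTGCACAGATAAAACACAAAACCCCGTAAG-3'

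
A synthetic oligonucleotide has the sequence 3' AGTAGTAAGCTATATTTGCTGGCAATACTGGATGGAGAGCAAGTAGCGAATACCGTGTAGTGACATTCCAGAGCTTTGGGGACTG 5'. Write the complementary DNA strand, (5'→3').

The strand is given 3'→5', so its complement runs 5'→3' in the same left-to-right order: pair each base A↔T, G↔C.

5'-TCATCATTCGATATAAACGACCGTTATGACCTACCTCTCGTTCATCGCTTATGGCACATCACTGTAAGGTCTCGAAACCCCTGAC-3'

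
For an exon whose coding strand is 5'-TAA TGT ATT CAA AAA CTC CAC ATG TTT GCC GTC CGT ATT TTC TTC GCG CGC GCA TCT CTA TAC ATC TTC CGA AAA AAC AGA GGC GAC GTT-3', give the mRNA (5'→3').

5'-UAAUGUAUUCAAAAACUCCACAUGUUUGCCGUCCGUAUUUUCUUCGCGCGCGCAUCUCUAUACAUCUUCCGAAAAAACAGAGGCGACGUU-3'

mRNA has the coding-strand sequence with U in place of T.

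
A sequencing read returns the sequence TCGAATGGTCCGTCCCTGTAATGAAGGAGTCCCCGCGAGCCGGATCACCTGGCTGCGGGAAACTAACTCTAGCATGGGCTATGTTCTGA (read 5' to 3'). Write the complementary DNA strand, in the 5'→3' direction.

The complement of TCGAATGGTCCGTCCCTGTAATGAAGGAGTCCCCGCGAGCCGGATCACCTGGCTGCGGGAAACTAACTCTAGCATGGGCTATGTTCTGA is AGCTTACCAGGCAGGGACATTACTTCCTCAGGGGCGCTCGGCCTAGTGGACCGACGCCCTTTGATTGAGATCGTACCCGATACAAGACT (A↔T, G↔C). DNA strands are antiparallel, so the complementary strand runs 3'→5'; reversing gives the 5'→3' form.

5'-TCAGAACATAGCCCATGCTAGAGTTAGTTTCCCGCAGCCAGGTGATCCGGCTCGCGGGGACTCCTTCATTACAGGGACGGACCATTCGA-3'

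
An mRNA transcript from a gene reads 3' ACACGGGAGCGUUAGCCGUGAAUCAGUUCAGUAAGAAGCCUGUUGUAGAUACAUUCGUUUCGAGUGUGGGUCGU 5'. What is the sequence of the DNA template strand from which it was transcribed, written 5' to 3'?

5'-TGTGCCCTCGCAATCGGCACTTAGTCAAGTCATTCTTCGGACAACATCTATGTAAGCAAAGCTCACACCCAGCA-3'

Written 5'→3' the mRNA is UGCUGGGUGUGAGCUUUGCUUACAUAGAUGUUGUCCGAAGAAUGACUUGACUAAGUGCCGAUUGCGAGGGCACA, so the coding DNA strand is TGCTGGGTGTGAGCTTTGCTTACATAGATGTTGTCCGAAGAATGACTTGACTAAGTGCCGATTGCGAGGGCACA. The template is its reverse complement.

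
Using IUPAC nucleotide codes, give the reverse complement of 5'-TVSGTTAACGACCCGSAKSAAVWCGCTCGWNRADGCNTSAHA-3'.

Standard pairs A↔T, G↔C; ambiguity codes pair R↔Y, K↔M, W↔W, S↔S, D↔H, V↔B, N↔N. Complement (ABSCAATTGCTGGGCSTMSTTBWGCGAGCWNYTHCGNASTDT), then reverse for 5'→3'.

5'-TDTSANGCHTYNWCGAGCGWBTTSMTSCGGGTCGTTAACSBA-3'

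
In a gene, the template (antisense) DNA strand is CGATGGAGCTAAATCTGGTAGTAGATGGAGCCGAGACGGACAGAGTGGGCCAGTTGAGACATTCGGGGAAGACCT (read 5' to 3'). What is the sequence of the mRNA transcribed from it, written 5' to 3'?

5′-AGGUCUUCCCCGAAUGUCUCAACUGGCCCACUCUGUCCGUCUCGGCUCCAUCUACUACCAGAUUUAGCUCCAUCG-3′

RNA polymerase reads the template 3'→5' and synthesizes mRNA 5'→3' by base-pairing (A→U, T→A, G↔C). The complement of the template is GCTACCTCGATTTAGACCATCATCTACCTCGGCTCTGCCTGTCTCACCCGGTCAACTCTGTAAGCCCCTTCTGGA; antiparallel, so 5'→3' the coding strand is AGGTCTTCCCCGAATGTCTCAACTGGCCCACTCTGTCCGTCTCGGCTCCATCTACTACCAGATTTAGCTCCATCG. Replace T with U for the mRNA.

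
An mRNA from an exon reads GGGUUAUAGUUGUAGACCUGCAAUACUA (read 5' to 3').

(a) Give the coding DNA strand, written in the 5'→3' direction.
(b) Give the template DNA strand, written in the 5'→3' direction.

(a) 5′-GGGTTATAGTTGTAGACCTGCAATACTA-3′
(b) 5'-TAGTATTGCAGGTCTACAACTATAACCC-3'

(a) The coding strand matches the mRNA with U→T.
(b) The template strand is the reverse complement of the coding strand.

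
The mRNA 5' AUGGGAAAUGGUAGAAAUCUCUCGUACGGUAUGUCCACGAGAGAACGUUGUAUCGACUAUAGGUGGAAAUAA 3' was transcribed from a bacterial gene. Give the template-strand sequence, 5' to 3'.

Replace U with T to get the coding DNA strand: ATGGGAAATGGTAGAAATCTCTCGTACGGTATGTCCACGAGAGAACGTTGTATCGACTATAGGTGGAAATAA. The template strand is its reverse complement (complement TACCCTTTACCATCTTTAGAGAGCATGCCATACAGGTGCTCTCTTGCAACATAGCTGATATCCACCTTTATT, then reverse).

5′-TTATTTCCACCTATAGTCGATACAACGTTCTCTCGTGGACATACCGTACGAGAGATTTCTACCATTTCCCAT-3′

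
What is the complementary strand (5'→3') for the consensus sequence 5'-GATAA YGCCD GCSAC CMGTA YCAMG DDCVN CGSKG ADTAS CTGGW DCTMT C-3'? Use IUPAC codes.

5'-GAKAGHWCCAGSTAHTCMSCGNBGHHCKTGRTACKGGTSGCHGGCRTTATC-3'

Standard pairs A↔T, G↔C; ambiguity codes pair Y↔R, M↔K, W↔W, S↔S, D↔H, V↔B, N↔N. Complement (CTATTRCGGHCGSTGGKCATRGTKCHHGBNGCSMCTHATSGACCWHGAKAG), then reverse for 5'→3'.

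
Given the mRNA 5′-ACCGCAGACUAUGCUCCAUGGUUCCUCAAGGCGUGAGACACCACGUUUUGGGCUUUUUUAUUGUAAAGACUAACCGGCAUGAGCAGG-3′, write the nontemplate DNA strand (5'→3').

5′-ACCGCAGACTATGCTCCATGGTTCCTCAAGGCGTGAGACACCACGTTTTGGGCTTTTTTATTGTAAAGACTAACCGGCATGAGCAGG-3′

The coding DNA strand has the same 5'→3' sequence as the mRNA with U replaced by T.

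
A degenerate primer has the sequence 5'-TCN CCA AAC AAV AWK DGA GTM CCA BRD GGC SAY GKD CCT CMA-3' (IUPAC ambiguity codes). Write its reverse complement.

5'-TKGAGGHMCRTSGCCHYVTGGKACTCHMWTBTTGTTTGGNGA-3'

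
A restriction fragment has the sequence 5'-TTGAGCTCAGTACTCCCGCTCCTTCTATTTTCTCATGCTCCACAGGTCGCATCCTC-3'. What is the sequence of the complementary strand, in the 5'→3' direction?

5'-GAGGATGCGACCTGTGGAGCATGAGAAAATAGAAGGAGCGGGAGTACTGAGCTCAA-3'

The complement of TTGAGCTCAGTACTCCCGCTCCTTCTATTTTCTCATGCTCCACAGGTCGCATCCTC is AACTCGAGTCATGAGGGCGAGGAAGATAAAAGAGTACGAGGTGTCCAGCGTAGGAG (A↔T, G↔C). DNA strands are antiparallel, so the complementary strand runs 3'→5'; reversing gives the 5'→3' form.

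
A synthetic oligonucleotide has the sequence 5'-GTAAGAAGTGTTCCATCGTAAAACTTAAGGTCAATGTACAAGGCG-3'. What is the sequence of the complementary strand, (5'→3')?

The complement of GTAAGAAGTGTTCCATCGTAAAACTTAAGGTCAATGTACAAGGCG is CATTCTTCACAAGGTAGCATTTTGAATTCCAGTTACATGTTCCGC (A↔T, G↔C). DNA strands are antiparallel, so the complementary strand runs 3'→5'; reversing gives the 5'→3' form.

5′-CGCCTTGTACATTGACCTTAAGTTTTACGATGGAACACTTCTTAC-3′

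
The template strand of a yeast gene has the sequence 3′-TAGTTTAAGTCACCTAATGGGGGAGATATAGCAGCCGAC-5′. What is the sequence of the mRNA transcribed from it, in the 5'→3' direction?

5'-AUCAAAUUCAGUGGAUUACCCCCUCUAUAUCGUCGGCUG-3'

Reading the template 3'→5' as shown, RNA polymerase pairs each base (A→U, T→A, G↔C) to build mRNA 5'→3' directly.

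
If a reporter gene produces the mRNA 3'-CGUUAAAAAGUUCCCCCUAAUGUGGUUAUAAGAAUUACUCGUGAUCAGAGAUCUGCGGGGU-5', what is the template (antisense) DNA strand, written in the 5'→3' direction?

Written 5'→3' the mRNA is UGGGGCGUCUAGAGACUAGUGCUCAUUAAGAAUAUUGGUGUAAUCCCCCUUGAAAAAUUGC, so the coding DNA strand is TGGGGCGTCTAGAGACTAGTGCTCATTAAGAATATTGGTGTAATCCCCCTTGAAAAATTGC. The template is its reverse complement.

5'-GCAATTTTTCAAGGGGGATTACACCAATATTCTTAATGAGCACTAGTCTCTAGACGCCCCA-3'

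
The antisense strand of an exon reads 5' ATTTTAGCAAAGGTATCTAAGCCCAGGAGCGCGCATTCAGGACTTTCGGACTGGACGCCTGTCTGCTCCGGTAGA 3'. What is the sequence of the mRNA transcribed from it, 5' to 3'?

5'-UCUACCGGAGCAGACAGGCGUCCAGUCCGAAAGUCCUGAAUGCGCGCUCCUGGGCUUAGAUACCUUUGCUAAAAU-3'

The mRNA has the sequence of the coding strand (reverse complement of the template) with T→U. Reverse complement of ATTTTAGCAAAGGTATCTAAGCCCAGGAGCGCGCATTCAGGACTTTCGGACTGGACGCCTGTCTGCTCCGGTAGA is TCTACCGGAGCAGACAGGCGTCCAGTCCGAAAGTCCTGAATGCGCGCTCCTGGGCTTAGATACCTTTGCTAAAAT; then T→U.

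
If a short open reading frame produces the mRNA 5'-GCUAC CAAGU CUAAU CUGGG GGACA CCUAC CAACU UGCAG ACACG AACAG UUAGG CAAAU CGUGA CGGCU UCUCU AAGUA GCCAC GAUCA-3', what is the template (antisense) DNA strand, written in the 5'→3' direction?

Replace U with T to get the coding DNA strand: GCTACCAAGTCTAATCTGGGGGACACCTACCAACTTGCAGACACGAACAGTTAGGCAAATCGTGACGGCTTCTCTAAGTAGCCACGATCA. The template strand is its reverse complement (complement CGATGGTTCAGATTAGACCCCCTGTGGATGGTTGAACGTCTGTGCTTGTCAATCCGTTTAGCACTGCCGAAGAGATTCATCGGTGCTAGT, then reverse).

5'-TGATCGTGGCTACTTAGAGAAGCCGTCACGATTTGCCTAACTGTTCGTGTCTGCAAGTTGGTAGGTGTCCCCCAGATTAGACTTGGTAGC-3'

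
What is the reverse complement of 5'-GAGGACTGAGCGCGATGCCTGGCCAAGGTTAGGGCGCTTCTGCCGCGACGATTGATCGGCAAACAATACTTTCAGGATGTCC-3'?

Complement each base (A↔T, G↔C): CTCCTGACTCGCGCTACGGACCGGTTCCAATCCCGCGAAGACGGCGCTGCTAACTAGCCGTTTGTTATGAAAGTCCTACAGG. Then reverse.

5'-GGACATCCTGAAAGTATTGTTTGCCGATCAATCGTCGCGGCAGAAGCGCCCTAACCTTGGCCAGGCATCGCGCTCAGTCCTC-3'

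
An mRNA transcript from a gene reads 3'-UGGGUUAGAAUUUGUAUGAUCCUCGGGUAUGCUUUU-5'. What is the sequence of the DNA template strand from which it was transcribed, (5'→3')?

Written 5'→3' the mRNA is UUUUCGUAUGGGCUCCUAGUAUGUUUAAGAUUGGGU, so the coding DNA strand is TTTTCGTATGGGCTCCTAGTATGTTTAAGATTGGGT. The template is its reverse complement.

5'-ACCCAATCTTAAACATACTAGGAGCCCATACGAAAA-3'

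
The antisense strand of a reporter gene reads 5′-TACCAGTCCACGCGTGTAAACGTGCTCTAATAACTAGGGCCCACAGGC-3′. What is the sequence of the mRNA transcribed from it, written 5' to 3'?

5'-GCCUGUGGGCCCUAGUUAUUAGAGCACGUUUACACGCGUGGACUGGUA-3'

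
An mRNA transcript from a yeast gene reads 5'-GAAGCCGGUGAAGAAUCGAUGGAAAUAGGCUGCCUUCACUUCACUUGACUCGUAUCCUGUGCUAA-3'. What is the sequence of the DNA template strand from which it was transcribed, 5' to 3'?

Replace U with T to get the coding DNA strand: GAAGCCGGTGAAGAATCGATGGAAATAGGCTGCCTTCACTTCACTTGACTCGTATCCTGTGCTAA. The template strand is its reverse complement (complement CTTCGGCCACTTCTTAGCTACCTTTATCCGACGGAAGTGAAGTGAACTGAGCATAGGACACGATT, then reverse).

5′-TTAGCACAGGATACGAGTCAAGTGAAGTGAAGGCAGCCTATTTCCATCGATTCTTCACCGGCTTC-3′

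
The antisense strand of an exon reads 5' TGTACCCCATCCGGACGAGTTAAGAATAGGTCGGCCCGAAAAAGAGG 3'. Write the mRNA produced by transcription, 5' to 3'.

5′-CCUCUUUUUCGGGCCGACCUAUUCUUAACUCGUCCGGAUGGGGUACA-3′

RNA polymerase reads the template 3'→5' and synthesizes mRNA 5'→3' by base-pairing (A→U, T→A, G↔C). The complement of the template is ACATGGGGTAGGCCTGCTCAATTCTTATCCAGCCGGGCTTTTTCTCC; antiparallel, so 5'→3' the coding strand is CCTCTTTTTCGGGCCGACCTATTCTTAACTCGTCCGGATGGGGTACA. Replace T with U for the mRNA.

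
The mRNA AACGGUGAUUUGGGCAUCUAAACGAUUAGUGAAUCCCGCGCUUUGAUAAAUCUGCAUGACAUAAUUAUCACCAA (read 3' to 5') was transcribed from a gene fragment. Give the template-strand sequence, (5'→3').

Written 5'→3' the mRNA is AACCACUAUUAAUACAGUACGUCUAAAUAGUUUCGCGCCCUAAGUGAUUAGCAAAUCUACGGGUUUAGUGGCAA, so the coding DNA strand is AACCACTATTAATACAGTACGTCTAAATAGTTTCGCGCCCTAAGTGATTAGCAAATCTACGGGTTTAGTGGCAA. The template is its reverse complement.

5'-TTGCCACTAAACCCGTAGATTTGCTAATCACTTAGGGCGCGAAACTATTTAGACGTACTGTATTAATAGTGGTT-3'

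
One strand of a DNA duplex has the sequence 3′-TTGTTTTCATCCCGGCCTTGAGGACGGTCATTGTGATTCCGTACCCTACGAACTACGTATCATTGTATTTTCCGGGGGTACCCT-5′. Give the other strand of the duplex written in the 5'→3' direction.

5′-AACAAAAGTAGGGCCGGAACTCCTGCCAGTAACACTAAGGCATGGGATGCTTGATGCATAGTAACATAAAAGGCCCCCATGGGA-3′

The strand is given 3'→5', so its complement runs 5'→3' in the same left-to-right order: pair each base A↔T, G↔C.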